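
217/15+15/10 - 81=-1951/30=-65.03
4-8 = -4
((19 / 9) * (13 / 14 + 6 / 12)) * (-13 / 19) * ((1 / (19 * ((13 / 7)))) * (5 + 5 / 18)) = -25 / 81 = -0.31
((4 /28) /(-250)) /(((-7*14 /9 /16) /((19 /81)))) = 76 /385875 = 0.00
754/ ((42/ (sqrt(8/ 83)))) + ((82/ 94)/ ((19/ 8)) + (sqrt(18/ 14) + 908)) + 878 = 3*sqrt(7)/ 7 + 754*sqrt(166)/ 1743 + 1595226/ 893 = 1793.07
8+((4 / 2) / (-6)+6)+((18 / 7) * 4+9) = 692 / 21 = 32.95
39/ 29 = 1.34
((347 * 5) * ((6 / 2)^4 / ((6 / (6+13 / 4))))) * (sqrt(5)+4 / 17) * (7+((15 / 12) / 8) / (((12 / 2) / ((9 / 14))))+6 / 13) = 150979514355 / 396032+150979514355 * sqrt(5) / 93184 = 4004175.06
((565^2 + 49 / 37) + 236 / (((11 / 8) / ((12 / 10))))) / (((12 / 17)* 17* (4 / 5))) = 325022353 / 9768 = 33274.20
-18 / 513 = -2 / 57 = -0.04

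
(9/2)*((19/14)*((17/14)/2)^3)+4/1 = 3298747/614656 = 5.37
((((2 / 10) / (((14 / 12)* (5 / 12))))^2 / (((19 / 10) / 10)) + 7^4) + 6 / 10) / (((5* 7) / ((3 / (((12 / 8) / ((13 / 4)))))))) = 363466844 / 814625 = 446.18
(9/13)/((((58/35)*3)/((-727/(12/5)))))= -127225/3016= -42.18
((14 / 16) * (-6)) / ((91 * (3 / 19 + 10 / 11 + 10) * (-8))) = 209 / 320736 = 0.00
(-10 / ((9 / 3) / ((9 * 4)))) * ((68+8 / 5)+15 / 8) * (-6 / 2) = 25731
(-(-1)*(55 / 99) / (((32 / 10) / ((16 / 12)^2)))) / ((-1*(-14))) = 25 / 1134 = 0.02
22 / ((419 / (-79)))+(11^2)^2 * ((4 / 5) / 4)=6125889 / 2095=2924.05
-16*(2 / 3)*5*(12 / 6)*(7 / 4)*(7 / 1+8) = -2800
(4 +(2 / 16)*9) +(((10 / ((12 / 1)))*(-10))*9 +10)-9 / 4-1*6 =-545 / 8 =-68.12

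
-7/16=-0.44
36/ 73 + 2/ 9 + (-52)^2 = 1776998/ 657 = 2704.72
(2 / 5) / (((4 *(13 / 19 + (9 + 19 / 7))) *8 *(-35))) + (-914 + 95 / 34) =-601031419 / 659600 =-911.21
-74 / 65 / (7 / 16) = -1184 / 455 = -2.60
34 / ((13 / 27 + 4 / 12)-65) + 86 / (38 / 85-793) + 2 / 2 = 42235875 / 116747011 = 0.36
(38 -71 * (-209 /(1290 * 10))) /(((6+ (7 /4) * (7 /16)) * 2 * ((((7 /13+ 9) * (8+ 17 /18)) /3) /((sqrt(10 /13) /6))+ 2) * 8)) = -177268689 /9275035672430+ 7561948947 * sqrt(130) /46375178362150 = 0.00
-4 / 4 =-1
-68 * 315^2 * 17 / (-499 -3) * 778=44619894900 / 251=177768505.58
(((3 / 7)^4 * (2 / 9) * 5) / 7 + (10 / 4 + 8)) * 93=32840811 / 33614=977.00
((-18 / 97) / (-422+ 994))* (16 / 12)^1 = -0.00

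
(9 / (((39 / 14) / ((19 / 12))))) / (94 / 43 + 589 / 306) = 875007 / 703183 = 1.24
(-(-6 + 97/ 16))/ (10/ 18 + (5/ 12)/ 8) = -18/ 175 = -0.10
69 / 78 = 23 / 26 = 0.88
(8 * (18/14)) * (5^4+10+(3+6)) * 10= 66240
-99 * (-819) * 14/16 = 70945.88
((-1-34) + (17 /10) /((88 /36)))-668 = -154507 /220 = -702.30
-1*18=-18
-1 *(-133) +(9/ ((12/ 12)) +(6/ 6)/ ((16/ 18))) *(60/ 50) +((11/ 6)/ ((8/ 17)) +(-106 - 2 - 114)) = -72.95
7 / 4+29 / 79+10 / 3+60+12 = 73423 / 948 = 77.45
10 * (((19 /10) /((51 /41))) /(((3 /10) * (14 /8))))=31160 /1071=29.09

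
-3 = -3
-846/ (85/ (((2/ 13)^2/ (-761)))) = 3384/ 10931765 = 0.00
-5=-5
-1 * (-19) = 19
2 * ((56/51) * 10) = 1120/51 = 21.96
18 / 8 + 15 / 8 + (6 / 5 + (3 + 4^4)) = 10573 / 40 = 264.32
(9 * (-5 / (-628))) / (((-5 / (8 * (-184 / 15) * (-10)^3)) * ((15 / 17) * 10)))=-25024 / 157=-159.39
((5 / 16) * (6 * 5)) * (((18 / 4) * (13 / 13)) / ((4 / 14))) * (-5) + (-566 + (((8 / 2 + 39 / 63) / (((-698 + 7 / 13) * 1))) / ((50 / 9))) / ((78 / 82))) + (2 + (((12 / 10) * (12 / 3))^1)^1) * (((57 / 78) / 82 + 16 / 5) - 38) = -8340125099389 / 5412636320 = -1540.86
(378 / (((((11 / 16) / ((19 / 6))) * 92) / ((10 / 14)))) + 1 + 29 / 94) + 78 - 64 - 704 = -16056981 / 23782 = -675.17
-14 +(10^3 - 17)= 969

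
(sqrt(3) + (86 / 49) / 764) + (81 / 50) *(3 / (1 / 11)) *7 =sqrt(3) + 87558662 / 233975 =375.95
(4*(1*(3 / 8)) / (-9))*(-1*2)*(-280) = -280 / 3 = -93.33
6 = 6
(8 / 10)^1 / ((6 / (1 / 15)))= 2 / 225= 0.01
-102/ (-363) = 34/ 121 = 0.28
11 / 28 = 0.39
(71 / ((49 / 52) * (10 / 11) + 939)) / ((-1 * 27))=-20306 / 7257573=-0.00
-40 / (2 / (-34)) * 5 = 3400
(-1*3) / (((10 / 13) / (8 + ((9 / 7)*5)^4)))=-160673487 / 24010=-6691.94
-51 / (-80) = 51 / 80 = 0.64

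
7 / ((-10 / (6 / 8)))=-21 / 40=-0.52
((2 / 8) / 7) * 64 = 16 / 7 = 2.29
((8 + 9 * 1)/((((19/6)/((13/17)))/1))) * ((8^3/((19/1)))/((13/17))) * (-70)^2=255897600/361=708857.62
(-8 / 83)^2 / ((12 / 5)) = 80 / 20667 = 0.00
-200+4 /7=-1396 /7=-199.43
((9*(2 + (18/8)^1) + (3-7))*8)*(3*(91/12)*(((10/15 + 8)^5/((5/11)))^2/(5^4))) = 106475775981393634816/922640625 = 115403303405.80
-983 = -983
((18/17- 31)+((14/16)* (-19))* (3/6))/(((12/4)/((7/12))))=-72835/9792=-7.44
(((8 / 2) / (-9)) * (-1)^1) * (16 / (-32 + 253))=64 / 1989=0.03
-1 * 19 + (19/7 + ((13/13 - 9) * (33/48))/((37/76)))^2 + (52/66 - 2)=118334030/2213673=53.46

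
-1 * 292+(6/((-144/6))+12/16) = -291.50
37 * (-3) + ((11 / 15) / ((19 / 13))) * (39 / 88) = -84191 / 760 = -110.78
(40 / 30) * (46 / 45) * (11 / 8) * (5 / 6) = 253 / 162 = 1.56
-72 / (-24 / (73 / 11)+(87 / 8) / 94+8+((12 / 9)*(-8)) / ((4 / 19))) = 11857536 / 7603219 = 1.56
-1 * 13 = -13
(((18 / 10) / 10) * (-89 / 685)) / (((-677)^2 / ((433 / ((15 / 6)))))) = -346833 / 39244420625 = -0.00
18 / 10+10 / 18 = 106 / 45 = 2.36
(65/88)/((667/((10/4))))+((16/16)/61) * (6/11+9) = 1140385/7160912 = 0.16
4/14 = 2/7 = 0.29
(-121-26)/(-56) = 21/8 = 2.62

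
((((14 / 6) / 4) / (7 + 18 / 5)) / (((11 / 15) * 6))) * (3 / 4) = 175 / 18656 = 0.01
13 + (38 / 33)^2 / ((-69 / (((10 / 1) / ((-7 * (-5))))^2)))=47859041 / 3681909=13.00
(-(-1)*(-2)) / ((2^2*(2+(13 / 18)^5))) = -944784 / 4150429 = -0.23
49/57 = 0.86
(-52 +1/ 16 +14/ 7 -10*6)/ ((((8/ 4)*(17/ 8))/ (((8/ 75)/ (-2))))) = 1759/ 1275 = 1.38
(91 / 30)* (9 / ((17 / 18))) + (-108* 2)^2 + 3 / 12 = 15872953 / 340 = 46685.16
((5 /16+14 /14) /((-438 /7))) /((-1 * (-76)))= -49 /177536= -0.00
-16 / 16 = -1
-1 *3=-3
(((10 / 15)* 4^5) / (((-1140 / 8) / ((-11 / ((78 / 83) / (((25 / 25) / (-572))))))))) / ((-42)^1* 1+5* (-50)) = 10624 / 31644405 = 0.00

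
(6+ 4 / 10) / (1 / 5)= 32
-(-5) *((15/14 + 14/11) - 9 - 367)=-287715/154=-1868.28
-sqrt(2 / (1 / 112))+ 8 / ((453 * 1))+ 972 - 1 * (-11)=445307 / 453 - 4 * sqrt(14)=968.05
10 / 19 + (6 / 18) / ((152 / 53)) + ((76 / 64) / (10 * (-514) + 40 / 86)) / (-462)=6647979841 / 10346336000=0.64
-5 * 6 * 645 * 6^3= -4179600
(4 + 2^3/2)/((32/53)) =13.25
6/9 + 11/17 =67/51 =1.31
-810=-810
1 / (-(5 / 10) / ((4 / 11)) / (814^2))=-481888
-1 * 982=-982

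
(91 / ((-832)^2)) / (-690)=-7 / 36741120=-0.00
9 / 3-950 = -947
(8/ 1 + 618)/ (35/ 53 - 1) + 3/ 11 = -182452/ 99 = -1842.95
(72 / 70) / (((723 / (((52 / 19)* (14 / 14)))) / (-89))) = -55536 / 160265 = -0.35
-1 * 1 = -1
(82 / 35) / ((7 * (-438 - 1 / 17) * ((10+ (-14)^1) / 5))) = 697 / 729806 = 0.00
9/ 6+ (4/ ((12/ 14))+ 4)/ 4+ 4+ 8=47/ 3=15.67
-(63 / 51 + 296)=-5053 / 17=-297.24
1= 1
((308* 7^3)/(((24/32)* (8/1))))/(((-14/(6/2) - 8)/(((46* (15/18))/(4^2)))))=-3037265/912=-3330.33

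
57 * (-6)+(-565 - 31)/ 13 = -5042/ 13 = -387.85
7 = 7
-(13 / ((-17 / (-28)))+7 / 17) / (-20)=371 / 340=1.09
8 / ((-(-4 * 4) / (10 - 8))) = 1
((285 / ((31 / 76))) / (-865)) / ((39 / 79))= -114076 / 69719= -1.64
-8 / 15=-0.53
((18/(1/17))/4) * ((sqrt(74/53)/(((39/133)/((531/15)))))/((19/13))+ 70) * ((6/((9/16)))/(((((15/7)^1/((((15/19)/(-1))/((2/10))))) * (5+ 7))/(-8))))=1332800/19+ 1572704 * sqrt(3922)/1007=167954.68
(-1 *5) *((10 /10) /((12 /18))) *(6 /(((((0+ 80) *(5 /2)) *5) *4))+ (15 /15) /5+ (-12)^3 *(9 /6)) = 15550791 /800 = 19438.49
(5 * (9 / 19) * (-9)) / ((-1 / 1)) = 405 / 19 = 21.32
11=11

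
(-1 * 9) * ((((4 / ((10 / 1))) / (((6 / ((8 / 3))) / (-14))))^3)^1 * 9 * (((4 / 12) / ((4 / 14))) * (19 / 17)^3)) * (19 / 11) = 640820676608 / 182395125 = 3513.37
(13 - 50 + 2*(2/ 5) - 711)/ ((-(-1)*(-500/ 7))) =10.46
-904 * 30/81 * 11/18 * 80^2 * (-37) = 11773696000/243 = 48451423.87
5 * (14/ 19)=70/ 19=3.68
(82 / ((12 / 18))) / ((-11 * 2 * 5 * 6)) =-41 / 220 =-0.19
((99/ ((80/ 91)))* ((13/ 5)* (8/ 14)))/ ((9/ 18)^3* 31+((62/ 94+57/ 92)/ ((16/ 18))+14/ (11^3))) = 21397997192/ 680979725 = 31.42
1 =1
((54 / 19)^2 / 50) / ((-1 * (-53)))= 1458 / 478325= 0.00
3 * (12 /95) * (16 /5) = 576 /475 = 1.21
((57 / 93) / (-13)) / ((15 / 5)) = -0.02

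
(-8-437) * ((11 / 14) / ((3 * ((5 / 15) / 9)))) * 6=-132165 / 7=-18880.71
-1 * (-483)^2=-233289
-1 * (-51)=51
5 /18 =0.28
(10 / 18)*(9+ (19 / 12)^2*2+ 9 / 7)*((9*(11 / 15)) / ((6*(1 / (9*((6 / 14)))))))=84821 / 2352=36.06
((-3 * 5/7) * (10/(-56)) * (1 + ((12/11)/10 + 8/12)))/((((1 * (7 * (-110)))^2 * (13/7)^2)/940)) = 13771/44088044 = 0.00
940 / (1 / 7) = 6580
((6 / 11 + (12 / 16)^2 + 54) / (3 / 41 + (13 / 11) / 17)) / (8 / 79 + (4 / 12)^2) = 4806504333 / 2643104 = 1818.51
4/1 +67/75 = 367/75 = 4.89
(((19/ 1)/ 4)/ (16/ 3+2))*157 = 8949/ 88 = 101.69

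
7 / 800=0.01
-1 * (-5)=5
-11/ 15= -0.73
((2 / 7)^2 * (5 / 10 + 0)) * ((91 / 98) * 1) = 13 / 343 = 0.04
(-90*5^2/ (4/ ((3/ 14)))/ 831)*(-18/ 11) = 10125/ 42658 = 0.24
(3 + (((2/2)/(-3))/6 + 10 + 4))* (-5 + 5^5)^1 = 158600/3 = 52866.67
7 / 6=1.17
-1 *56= -56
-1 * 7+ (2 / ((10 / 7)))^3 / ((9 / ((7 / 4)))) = -29099 / 4500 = -6.47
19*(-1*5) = -95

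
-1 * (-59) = 59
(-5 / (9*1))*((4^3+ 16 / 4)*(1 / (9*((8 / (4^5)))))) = -537.28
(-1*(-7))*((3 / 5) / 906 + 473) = 4999617 / 1510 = 3311.00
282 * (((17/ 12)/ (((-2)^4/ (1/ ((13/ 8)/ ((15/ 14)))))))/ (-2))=-11985/ 1456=-8.23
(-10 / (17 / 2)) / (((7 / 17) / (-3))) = 60 / 7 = 8.57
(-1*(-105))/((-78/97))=-130.58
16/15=1.07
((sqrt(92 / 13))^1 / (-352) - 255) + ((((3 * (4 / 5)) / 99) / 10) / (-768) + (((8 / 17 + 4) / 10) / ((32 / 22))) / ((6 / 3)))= -1372500377 / 5385600 - sqrt(299) / 2288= -254.85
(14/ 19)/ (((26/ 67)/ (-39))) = -1407/ 19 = -74.05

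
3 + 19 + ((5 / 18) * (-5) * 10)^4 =244284967 / 6561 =37232.89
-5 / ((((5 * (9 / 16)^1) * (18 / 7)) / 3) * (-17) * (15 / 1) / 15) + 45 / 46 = 23231 / 21114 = 1.10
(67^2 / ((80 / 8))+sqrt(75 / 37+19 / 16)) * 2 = sqrt(70411) / 74+4489 / 5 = 901.39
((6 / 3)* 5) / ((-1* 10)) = -1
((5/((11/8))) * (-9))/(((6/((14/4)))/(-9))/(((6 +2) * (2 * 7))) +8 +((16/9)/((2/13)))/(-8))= -635040/127171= -4.99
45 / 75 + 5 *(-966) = -24147 / 5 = -4829.40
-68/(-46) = 34/23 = 1.48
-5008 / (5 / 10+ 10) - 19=-495.95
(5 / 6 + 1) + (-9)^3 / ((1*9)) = -475 / 6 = -79.17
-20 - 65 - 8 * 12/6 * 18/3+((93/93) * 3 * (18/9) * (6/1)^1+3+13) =-129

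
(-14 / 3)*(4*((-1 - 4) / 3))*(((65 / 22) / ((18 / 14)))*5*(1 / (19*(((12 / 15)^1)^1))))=398125 / 16929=23.52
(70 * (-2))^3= -2744000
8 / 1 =8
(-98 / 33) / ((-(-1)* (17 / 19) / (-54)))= 33516 / 187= 179.23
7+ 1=8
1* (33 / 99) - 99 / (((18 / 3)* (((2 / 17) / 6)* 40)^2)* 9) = -25411 / 9600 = -2.65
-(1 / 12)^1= -0.08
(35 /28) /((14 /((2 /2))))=5 /56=0.09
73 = 73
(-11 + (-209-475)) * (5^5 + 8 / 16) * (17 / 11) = -73855565 / 22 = -3357071.14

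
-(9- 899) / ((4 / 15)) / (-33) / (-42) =2225 / 924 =2.41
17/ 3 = 5.67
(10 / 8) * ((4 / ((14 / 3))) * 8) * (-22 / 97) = -1320 / 679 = -1.94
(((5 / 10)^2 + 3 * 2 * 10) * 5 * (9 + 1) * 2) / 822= 6025 / 822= 7.33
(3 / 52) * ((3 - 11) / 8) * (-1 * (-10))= -15 / 26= -0.58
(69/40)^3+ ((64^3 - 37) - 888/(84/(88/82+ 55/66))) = 2063188054607/7872000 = 262091.98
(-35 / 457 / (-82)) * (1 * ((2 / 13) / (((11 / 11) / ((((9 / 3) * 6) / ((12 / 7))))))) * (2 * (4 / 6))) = 490 / 243581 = 0.00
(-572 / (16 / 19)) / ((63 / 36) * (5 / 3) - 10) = 8151 / 85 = 95.89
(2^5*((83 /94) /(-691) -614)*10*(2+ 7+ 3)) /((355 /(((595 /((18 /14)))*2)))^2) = -70844337617589760 /4420347039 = -16026872.32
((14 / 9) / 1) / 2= 7 / 9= 0.78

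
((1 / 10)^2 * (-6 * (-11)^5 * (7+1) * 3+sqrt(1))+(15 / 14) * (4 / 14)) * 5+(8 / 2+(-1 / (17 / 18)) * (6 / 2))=3863685921 / 3332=1159569.60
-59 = -59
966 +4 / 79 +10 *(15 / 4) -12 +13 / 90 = 991.70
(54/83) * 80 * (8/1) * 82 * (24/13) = 68014080/1079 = 63034.37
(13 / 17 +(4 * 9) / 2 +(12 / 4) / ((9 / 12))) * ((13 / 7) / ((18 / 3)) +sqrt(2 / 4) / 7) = 387 * sqrt(2) / 238 +1677 / 238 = 9.35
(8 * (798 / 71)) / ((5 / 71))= 6384 / 5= 1276.80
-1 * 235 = -235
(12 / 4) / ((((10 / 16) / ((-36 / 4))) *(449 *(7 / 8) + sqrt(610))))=-1810368 / 16399015 + 4608 *sqrt(610) / 16399015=-0.10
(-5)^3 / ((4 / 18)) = -1125 / 2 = -562.50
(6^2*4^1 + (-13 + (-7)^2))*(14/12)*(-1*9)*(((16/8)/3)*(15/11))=-18900/11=-1718.18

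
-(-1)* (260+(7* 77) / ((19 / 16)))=13564 / 19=713.89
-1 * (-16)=16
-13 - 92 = -105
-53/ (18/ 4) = -106/ 9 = -11.78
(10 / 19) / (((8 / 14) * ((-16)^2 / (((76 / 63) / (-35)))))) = -0.00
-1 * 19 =-19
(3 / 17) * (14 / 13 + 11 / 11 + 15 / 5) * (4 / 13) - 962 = -2763034 / 2873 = -961.72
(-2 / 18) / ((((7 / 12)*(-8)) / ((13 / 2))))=13 / 84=0.15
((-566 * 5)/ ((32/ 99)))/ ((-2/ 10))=700425/ 16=43776.56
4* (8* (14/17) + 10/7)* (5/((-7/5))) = -95400/833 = -114.53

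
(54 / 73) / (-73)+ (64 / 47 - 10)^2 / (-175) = -128469442 / 294294025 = -0.44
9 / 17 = 0.53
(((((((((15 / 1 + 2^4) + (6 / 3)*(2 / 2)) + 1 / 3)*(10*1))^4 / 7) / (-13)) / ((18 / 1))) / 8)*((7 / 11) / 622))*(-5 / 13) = 156250000000 / 421470621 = 370.73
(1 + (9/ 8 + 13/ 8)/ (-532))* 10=10585/ 1064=9.95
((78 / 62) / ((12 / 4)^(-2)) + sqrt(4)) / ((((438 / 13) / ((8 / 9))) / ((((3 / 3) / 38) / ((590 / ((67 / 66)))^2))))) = 408499 / 14918041333800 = 0.00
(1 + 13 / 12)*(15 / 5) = 25 / 4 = 6.25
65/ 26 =5/ 2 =2.50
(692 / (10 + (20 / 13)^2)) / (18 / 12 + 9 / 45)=116948 / 3553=32.92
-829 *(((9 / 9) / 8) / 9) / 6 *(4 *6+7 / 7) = -20725 / 432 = -47.97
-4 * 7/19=-28/19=-1.47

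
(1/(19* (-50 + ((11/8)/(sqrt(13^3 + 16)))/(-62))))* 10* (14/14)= -272216704000/25860586877701 + 54560* sqrt(2213)/25860586877701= -0.01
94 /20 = 47 /10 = 4.70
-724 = -724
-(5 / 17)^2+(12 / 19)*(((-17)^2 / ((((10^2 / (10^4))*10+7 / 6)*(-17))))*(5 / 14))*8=-17749975 / 730303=-24.30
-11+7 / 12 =-10.42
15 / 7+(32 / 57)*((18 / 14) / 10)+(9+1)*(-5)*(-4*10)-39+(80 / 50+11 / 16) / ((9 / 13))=62771293 / 31920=1966.52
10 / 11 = 0.91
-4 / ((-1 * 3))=4 / 3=1.33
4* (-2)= -8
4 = 4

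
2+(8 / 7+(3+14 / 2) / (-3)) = -4 / 21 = -0.19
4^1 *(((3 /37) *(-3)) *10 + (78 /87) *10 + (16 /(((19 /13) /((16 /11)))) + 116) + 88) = 203137848 /224257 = 905.83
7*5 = 35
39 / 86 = 0.45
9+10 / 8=41 / 4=10.25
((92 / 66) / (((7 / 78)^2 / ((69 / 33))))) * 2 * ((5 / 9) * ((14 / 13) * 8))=8802560 / 2541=3464.21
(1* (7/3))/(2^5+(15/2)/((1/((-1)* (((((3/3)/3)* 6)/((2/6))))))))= -7/39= -0.18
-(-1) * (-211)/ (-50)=211/ 50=4.22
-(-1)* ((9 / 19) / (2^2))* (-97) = -11.49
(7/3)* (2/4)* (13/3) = 91/18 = 5.06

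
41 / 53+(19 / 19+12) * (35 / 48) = 26083 / 2544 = 10.25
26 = 26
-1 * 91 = -91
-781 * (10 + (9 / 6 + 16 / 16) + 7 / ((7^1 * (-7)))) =-135113 / 14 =-9650.93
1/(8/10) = 1.25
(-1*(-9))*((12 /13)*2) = 216 /13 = 16.62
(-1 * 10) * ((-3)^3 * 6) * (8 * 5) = 64800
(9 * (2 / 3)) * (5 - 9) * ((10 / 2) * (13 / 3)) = -520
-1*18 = -18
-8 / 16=-1 / 2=-0.50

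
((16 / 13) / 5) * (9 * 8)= 1152 / 65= 17.72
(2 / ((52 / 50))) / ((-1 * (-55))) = 5 / 143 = 0.03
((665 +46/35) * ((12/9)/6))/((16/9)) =23321/280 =83.29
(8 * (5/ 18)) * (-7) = -140/ 9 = -15.56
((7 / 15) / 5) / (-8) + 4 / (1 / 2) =4793 / 600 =7.99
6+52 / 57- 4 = 2.91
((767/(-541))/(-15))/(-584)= -767/4739160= -0.00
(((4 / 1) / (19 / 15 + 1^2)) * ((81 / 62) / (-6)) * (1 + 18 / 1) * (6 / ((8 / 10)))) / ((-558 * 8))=12825 / 1045568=0.01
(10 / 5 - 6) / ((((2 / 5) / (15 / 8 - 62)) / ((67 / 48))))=161135 / 192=839.24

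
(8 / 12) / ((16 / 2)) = 1 / 12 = 0.08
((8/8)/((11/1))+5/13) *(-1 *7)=-476/143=-3.33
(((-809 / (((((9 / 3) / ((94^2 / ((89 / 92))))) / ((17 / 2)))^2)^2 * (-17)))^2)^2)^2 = 19177656264133304661335419282138057327804592517290706969449138426025033331161486106305870701523930166366140783268386430104015347218123463989720318090469422551964576835206020734308227764387401882514915282991533455842110412948898840576 / 445000361379448440259195109097471927204722071803714995489133238025083283711361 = 43095821775705620847475370000000000000000000000000000000000000000000000000000000000000000000000000000000000000000000000000000000000000000000000000000000000.00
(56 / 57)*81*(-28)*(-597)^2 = -15088931424 / 19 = -794154285.47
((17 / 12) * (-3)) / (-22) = 17 / 88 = 0.19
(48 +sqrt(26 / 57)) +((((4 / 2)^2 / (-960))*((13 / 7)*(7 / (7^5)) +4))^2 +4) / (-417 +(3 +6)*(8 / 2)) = sqrt(1482) / 57 +297491176755089519 / 6199088824454400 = 48.66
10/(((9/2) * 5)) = 4/9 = 0.44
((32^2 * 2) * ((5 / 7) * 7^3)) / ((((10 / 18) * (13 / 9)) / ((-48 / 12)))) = -2501080.62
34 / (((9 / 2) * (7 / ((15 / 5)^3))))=204 / 7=29.14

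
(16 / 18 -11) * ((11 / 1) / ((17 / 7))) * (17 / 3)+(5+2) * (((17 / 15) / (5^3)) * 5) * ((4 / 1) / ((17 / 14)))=-258.47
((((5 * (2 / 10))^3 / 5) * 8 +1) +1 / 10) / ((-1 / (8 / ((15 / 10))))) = -72 / 5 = -14.40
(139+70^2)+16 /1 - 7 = 5048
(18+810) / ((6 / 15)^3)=25875 / 2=12937.50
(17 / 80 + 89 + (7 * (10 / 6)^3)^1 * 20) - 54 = 1476059 / 2160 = 683.36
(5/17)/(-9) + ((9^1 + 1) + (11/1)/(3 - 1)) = 4733/306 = 15.47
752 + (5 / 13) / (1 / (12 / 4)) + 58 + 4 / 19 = 200407 / 247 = 811.36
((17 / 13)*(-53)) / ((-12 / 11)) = 9911 / 156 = 63.53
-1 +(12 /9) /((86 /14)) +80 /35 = 1357 /903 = 1.50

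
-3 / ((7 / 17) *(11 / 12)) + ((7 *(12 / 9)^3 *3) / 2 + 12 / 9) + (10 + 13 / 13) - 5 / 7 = 19792 / 693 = 28.56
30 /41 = 0.73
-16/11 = -1.45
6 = 6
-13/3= -4.33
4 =4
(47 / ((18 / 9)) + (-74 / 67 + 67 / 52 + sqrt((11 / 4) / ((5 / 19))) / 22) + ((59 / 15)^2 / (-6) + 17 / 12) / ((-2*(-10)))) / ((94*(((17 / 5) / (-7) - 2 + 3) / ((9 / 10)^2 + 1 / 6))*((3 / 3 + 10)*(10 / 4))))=2051*sqrt(1045) / 614196000 + 2279112574823 / 131309521200000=0.02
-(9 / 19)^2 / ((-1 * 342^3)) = 1 / 178279128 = 0.00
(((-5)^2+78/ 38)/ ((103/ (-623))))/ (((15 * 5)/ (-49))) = 15690878/ 146775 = 106.90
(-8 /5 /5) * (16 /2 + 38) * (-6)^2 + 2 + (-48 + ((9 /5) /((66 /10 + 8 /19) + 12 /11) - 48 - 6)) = -133448771 /211925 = -629.70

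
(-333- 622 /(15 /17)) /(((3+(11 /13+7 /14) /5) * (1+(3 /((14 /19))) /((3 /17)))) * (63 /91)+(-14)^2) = -73672508 /17779155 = -4.14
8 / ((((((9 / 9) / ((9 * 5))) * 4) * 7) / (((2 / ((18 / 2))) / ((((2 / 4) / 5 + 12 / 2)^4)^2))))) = 2000000000 / 1341951190980967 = 0.00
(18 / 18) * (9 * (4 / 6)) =6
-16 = -16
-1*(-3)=3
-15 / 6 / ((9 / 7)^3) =-1.18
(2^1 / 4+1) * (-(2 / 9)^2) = -2 / 27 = -0.07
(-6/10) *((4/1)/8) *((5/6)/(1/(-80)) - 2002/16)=4603/80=57.54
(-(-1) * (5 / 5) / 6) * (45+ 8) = 53 / 6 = 8.83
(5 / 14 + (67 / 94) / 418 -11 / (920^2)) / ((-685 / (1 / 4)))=-20883952029 / 159466110496000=-0.00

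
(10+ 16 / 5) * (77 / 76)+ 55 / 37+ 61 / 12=841217 / 42180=19.94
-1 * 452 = -452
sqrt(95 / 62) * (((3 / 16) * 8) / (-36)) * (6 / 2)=-sqrt(5890) / 496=-0.15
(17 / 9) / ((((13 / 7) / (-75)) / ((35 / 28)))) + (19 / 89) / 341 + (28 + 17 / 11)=-311557111 / 4734444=-65.81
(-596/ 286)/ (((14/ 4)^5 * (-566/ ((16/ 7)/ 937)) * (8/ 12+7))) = 228864/ 102607271697931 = 0.00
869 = 869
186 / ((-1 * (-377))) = 186 / 377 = 0.49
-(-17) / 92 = 17 / 92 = 0.18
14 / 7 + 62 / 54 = 85 / 27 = 3.15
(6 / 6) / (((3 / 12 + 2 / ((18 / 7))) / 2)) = 72 / 37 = 1.95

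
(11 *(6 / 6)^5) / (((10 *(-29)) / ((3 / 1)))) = -33 / 290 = -0.11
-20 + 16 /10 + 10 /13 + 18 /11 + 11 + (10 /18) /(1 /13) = 14336 /6435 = 2.23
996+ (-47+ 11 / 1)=960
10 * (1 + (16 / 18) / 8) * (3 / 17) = 100 / 51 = 1.96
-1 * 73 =-73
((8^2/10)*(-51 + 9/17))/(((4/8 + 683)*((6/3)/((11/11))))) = -27456/116195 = -0.24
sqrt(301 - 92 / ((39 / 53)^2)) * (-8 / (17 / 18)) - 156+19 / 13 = -2009 / 13 - 48 * sqrt(199393) / 221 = -251.52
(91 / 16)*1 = 91 / 16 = 5.69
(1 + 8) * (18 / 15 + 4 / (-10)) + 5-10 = 11 / 5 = 2.20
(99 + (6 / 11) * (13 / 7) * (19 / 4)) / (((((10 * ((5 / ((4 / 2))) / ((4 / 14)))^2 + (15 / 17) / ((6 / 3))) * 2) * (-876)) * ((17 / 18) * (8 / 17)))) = -11169 / 64177960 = -0.00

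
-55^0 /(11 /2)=-2 /11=-0.18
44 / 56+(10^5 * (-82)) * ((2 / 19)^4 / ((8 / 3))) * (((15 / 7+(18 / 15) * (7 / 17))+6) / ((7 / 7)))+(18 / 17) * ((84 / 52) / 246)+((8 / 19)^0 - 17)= -54156635834631 / 16531740134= -3275.92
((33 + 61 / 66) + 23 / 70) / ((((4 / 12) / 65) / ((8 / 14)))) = 2057224 / 539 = 3816.74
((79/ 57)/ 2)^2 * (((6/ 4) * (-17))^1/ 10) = -106097/ 86640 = -1.22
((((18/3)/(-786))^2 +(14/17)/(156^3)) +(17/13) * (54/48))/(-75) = -162944859887/8306662609440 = -0.02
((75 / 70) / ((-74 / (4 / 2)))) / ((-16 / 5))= 75 / 8288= 0.01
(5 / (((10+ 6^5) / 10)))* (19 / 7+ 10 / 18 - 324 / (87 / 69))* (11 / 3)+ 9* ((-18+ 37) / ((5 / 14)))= 50444738752 / 106687665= 472.83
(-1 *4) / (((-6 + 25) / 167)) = -668 / 19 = -35.16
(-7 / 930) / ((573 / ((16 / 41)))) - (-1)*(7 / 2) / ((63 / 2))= 134861 / 1213805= 0.11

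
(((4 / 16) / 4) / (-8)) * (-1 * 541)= 541 / 128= 4.23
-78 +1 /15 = -1169 /15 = -77.93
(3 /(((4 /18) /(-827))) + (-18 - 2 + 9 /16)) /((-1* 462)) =178943 /7392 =24.21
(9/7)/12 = 3/28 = 0.11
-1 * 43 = -43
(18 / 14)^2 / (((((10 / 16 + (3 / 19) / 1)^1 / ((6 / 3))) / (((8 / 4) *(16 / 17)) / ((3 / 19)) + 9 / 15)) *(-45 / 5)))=-2912016 / 495635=-5.88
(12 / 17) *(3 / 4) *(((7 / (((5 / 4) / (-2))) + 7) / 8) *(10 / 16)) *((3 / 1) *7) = -3969 / 1088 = -3.65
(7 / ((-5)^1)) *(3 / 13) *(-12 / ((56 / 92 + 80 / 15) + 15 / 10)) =0.52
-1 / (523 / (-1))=1 / 523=0.00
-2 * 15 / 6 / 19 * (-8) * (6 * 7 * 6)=10080 / 19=530.53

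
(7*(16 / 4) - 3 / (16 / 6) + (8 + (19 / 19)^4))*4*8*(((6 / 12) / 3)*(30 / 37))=5740 / 37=155.14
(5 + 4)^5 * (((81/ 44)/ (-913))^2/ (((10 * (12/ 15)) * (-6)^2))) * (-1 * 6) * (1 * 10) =-645700815/ 12910316672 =-0.05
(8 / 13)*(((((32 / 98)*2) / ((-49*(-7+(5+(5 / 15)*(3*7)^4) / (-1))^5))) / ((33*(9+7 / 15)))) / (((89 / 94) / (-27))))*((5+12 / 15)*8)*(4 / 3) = -11165696 / 276258458635209419095426316503887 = -0.00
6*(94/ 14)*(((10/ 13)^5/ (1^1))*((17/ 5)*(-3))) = -287640000/ 2599051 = -110.67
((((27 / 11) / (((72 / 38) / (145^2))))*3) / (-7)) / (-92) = 3595275 / 28336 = 126.88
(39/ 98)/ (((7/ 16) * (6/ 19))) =988/ 343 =2.88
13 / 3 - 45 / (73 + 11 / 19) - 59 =-77279 / 1398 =-55.28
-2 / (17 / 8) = -16 / 17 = -0.94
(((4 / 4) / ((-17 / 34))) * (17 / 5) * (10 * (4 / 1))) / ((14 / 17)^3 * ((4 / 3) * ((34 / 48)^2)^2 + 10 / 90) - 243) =41565394944 / 37095659369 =1.12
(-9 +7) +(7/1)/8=-9/8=-1.12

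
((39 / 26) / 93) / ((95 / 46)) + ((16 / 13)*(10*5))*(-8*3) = -1476.92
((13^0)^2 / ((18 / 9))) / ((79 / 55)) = 55 / 158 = 0.35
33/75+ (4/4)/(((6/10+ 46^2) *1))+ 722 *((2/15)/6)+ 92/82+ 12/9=1849097302/97628175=18.94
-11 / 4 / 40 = -11 / 160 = -0.07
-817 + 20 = -797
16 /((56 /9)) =18 /7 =2.57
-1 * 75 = -75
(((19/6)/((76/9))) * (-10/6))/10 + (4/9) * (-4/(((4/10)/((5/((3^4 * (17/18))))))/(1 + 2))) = -6859/7344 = -0.93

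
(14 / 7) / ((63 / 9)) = 0.29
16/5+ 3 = 31/5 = 6.20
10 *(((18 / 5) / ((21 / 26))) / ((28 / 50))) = 79.59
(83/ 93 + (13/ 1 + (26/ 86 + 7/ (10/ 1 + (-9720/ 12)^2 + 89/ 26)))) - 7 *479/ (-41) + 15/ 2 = 578834235310217/ 5593936438182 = 103.48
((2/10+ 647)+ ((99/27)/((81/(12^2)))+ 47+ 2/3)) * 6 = 189374/45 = 4208.31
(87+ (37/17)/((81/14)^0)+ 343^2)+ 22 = 2001923/17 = 117760.18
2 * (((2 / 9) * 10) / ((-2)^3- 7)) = -8 / 27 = -0.30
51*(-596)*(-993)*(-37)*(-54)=60306089544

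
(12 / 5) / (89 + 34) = 4 / 205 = 0.02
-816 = -816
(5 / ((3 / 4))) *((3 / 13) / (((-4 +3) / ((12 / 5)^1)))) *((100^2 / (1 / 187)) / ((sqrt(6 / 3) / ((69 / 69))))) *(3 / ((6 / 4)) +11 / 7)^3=-222407997.45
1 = 1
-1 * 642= -642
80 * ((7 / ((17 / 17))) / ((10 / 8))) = 448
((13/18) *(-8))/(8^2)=-13/144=-0.09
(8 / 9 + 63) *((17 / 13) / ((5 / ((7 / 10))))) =2737 / 234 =11.70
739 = 739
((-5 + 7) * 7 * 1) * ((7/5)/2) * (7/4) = 343/20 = 17.15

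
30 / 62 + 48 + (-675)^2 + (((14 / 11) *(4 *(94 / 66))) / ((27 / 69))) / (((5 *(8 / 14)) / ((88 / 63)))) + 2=188796941332 / 414315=455684.54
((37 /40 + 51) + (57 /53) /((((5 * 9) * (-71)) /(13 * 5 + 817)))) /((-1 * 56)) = -7771063 /8429120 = -0.92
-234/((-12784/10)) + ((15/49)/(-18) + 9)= 4306313/469812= 9.17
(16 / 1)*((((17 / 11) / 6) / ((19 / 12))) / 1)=544 / 209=2.60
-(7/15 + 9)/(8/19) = -1349/60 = -22.48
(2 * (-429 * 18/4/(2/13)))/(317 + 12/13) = -652509/8266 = -78.94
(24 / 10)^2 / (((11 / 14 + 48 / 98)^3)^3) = 120059677746741583872 / 186264514923095703125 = 0.64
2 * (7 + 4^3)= 142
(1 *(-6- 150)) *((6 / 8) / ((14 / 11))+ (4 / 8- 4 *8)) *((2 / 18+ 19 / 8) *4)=1342679 / 28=47952.82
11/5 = 2.20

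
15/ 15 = 1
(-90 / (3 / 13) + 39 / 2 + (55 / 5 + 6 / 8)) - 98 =-456.75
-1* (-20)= 20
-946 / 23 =-41.13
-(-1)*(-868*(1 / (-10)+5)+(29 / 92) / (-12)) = -23477809 / 5520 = -4253.23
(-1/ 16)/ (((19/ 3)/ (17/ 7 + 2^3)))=-0.10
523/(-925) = -523/925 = -0.57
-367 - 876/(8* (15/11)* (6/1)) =-380.38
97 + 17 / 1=114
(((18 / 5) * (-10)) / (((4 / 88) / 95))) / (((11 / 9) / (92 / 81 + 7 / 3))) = -213560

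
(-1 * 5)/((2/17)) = -85/2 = -42.50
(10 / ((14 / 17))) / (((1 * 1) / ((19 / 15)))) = 323 / 21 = 15.38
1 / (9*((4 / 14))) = 7 / 18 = 0.39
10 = 10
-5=-5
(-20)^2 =400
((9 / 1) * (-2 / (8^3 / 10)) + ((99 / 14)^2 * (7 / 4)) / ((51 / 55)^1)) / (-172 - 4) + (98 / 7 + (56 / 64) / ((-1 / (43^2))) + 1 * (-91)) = -1695.41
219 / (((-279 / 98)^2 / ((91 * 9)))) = 63799372 / 2883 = 22129.51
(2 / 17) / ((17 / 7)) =0.05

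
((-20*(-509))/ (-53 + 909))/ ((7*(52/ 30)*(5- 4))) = 38175/ 38948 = 0.98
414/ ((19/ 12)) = 4968/ 19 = 261.47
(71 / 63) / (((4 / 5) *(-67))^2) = 1775 / 4524912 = 0.00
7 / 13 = 0.54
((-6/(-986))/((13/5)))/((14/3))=45/89726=0.00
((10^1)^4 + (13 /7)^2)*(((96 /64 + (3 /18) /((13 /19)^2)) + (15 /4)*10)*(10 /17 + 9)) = 455495915447 /120666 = 3774848.88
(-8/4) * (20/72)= -5/9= -0.56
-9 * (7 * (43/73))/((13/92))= -262.62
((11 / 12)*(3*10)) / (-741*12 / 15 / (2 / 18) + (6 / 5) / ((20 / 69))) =-1375 / 266553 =-0.01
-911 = -911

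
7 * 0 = 0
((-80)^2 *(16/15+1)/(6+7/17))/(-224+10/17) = -5733760/620973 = -9.23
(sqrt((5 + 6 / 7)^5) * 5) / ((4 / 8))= 16810 * sqrt(287) / 343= 830.26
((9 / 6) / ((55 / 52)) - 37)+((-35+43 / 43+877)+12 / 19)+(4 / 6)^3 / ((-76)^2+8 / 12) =2634058960 / 3259773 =808.05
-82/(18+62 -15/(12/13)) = -328/255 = -1.29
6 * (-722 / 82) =-2166 / 41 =-52.83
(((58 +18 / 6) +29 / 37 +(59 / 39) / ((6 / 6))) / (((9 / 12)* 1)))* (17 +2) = 6941612 / 4329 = 1603.51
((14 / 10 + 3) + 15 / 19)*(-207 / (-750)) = 34017 / 23750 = 1.43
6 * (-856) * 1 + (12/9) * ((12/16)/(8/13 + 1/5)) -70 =-275853/53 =-5204.77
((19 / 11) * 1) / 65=19 / 715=0.03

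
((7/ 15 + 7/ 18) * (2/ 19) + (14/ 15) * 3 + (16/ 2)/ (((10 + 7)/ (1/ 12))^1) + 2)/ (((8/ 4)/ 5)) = 71647/ 5814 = 12.32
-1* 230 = -230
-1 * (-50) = 50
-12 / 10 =-6 / 5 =-1.20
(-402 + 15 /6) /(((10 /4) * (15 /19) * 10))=-15181 /750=-20.24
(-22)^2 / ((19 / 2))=968 / 19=50.95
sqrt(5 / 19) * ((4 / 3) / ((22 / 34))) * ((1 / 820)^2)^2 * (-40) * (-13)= 221 * sqrt(95) / 1771752147000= 0.00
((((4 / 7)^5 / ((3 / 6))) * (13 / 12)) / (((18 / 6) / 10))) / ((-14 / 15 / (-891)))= 49420800 / 117649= 420.07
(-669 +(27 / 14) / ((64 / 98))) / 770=-42627 / 49280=-0.86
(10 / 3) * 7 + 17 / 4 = 331 / 12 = 27.58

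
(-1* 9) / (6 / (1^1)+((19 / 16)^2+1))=-1.07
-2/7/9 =-2/63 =-0.03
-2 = -2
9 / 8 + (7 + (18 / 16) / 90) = 8.14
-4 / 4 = -1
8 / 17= 0.47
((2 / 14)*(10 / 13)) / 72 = 5 / 3276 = 0.00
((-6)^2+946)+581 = 1563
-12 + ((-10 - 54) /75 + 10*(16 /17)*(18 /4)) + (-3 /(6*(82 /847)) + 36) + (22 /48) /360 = 1816748527 /30110400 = 60.34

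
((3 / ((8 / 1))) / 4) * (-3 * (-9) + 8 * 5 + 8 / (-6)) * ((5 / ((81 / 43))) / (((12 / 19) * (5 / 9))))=160949 / 3456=46.57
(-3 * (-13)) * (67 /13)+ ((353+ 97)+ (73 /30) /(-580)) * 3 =8995727 /5800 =1550.99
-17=-17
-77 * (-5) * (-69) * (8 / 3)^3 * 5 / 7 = -3238400 / 9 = -359822.22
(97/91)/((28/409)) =39673/2548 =15.57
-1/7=-0.14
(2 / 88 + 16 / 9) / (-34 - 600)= -713 / 251064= -0.00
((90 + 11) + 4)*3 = 315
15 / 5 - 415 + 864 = 452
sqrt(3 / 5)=sqrt(15) / 5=0.77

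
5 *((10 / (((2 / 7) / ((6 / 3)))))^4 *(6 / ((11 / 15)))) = 982227272.73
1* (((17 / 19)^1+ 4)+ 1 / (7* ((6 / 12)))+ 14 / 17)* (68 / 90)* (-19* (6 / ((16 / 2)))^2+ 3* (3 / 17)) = -833505 / 18088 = -46.08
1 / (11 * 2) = 1 / 22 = 0.05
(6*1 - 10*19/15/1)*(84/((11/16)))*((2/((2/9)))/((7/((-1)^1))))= 11520/11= 1047.27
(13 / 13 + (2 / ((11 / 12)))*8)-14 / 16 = 17.58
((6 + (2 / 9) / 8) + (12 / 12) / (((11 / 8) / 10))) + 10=9227 / 396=23.30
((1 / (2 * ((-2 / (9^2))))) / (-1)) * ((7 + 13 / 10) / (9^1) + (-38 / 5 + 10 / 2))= -1359 / 40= -33.98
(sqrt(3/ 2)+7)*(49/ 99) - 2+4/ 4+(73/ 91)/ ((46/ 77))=49*sqrt(6)/ 198+225409/ 59202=4.41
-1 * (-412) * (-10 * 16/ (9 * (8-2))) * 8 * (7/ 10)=-184576/ 27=-6836.15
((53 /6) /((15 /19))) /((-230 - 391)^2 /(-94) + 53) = -47329 /17129655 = -0.00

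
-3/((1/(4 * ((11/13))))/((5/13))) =-660/169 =-3.91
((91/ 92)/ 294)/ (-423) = -13/ 1634472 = -0.00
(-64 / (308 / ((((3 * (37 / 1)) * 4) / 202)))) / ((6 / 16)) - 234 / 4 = -928853 / 15554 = -59.72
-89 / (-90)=89 / 90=0.99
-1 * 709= -709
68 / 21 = 3.24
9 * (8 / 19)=72 / 19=3.79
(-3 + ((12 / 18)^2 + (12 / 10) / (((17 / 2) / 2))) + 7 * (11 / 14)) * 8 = 19748 / 765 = 25.81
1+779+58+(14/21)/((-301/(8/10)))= 3783562/4515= 838.00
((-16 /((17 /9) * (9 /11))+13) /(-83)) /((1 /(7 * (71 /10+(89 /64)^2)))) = -11655819 /5779456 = -2.02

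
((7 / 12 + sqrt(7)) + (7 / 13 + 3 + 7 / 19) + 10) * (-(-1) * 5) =5 * sqrt(7) + 214745 / 2964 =85.68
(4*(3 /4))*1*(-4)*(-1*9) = 108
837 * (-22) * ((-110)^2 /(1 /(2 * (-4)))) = 1782475200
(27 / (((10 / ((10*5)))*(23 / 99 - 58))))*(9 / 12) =-1.75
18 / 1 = 18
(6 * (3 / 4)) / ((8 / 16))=9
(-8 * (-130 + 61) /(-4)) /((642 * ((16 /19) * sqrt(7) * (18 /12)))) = -0.06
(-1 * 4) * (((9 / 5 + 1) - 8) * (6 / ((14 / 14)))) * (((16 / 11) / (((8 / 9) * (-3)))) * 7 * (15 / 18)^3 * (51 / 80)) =-175.80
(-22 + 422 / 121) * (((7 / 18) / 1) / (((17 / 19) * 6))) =-1.34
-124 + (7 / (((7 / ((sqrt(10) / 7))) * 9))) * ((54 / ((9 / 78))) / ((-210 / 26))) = -124 - 676 * sqrt(10) / 735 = -126.91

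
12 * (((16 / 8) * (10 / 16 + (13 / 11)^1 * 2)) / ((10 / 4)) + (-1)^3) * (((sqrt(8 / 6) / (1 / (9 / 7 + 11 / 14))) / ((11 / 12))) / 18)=5916 * sqrt(3) / 4235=2.42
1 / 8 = 0.12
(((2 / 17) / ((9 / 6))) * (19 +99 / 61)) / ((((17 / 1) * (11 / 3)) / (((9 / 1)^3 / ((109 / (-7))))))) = -1.21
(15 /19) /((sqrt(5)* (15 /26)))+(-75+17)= -58+26* sqrt(5) /95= -57.39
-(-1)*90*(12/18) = 60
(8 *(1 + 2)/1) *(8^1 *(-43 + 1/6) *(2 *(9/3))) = -49344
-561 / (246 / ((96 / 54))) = -1496 / 369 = -4.05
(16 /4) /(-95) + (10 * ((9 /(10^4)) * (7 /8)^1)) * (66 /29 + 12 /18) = -1304 /68875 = -0.02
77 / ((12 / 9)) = 231 / 4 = 57.75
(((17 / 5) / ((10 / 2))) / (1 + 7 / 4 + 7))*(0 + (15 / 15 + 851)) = 59.42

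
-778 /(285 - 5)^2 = -0.01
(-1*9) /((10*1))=-9 /10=-0.90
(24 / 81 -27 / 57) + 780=400049 / 513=779.82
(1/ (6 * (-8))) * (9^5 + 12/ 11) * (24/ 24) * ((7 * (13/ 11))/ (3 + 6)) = -1130.80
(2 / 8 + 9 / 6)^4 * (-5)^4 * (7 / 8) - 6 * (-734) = 19523767 / 2048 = 9533.09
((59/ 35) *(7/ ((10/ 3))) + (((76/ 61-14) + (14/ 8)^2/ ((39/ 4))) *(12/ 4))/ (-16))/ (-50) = -7451027/ 63440000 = -0.12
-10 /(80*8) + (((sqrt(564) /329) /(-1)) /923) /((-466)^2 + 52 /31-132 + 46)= -1 /64-31*sqrt(141) /1021721328537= -0.02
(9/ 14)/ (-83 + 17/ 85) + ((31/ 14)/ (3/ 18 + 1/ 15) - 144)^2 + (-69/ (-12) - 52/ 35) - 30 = 9977278309/ 552230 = 18067.25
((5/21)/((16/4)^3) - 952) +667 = -383035/1344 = -285.00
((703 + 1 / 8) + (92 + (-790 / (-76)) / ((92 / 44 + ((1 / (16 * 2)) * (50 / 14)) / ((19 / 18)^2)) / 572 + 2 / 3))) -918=-219777434039 / 2046878984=-107.37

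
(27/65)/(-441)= -3/3185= -0.00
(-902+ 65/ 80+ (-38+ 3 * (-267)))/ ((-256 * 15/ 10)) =9281/ 2048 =4.53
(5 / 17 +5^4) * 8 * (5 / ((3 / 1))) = 425200 / 51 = 8337.25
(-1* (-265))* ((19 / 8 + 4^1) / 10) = 2703 / 16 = 168.94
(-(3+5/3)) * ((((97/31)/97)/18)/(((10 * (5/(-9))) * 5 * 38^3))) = 7/1275774000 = 0.00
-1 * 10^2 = -100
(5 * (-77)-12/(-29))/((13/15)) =-167295/377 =-443.75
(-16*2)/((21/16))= -512/21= -24.38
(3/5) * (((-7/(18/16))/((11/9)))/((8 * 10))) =-21/550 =-0.04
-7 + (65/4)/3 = -19/12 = -1.58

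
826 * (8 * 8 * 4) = 211456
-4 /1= -4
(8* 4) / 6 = 16 / 3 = 5.33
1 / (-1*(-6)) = 1 / 6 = 0.17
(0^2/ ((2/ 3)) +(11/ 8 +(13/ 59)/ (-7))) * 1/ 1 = 4439/ 3304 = 1.34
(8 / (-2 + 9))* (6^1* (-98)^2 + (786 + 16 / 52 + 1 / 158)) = 68557020 / 1027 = 66754.64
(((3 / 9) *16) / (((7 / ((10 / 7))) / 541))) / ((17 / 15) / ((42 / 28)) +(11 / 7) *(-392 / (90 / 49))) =-649200 / 368921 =-1.76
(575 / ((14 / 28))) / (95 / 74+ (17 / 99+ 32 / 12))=366300 / 1313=278.98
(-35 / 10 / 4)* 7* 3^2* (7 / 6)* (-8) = 1029 / 2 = 514.50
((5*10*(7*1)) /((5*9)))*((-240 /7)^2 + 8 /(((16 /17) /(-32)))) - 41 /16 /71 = 502927337 /71568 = 7027.27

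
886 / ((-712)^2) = 0.00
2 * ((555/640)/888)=1/512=0.00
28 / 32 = 7 / 8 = 0.88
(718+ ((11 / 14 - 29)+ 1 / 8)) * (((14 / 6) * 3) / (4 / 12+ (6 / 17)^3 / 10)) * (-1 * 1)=-2847206325 / 199112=-14299.52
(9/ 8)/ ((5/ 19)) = 171/ 40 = 4.28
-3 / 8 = -0.38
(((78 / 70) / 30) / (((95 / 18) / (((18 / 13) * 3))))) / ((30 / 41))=3321 / 83125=0.04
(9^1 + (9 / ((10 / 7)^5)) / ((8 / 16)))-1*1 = 551263 / 50000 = 11.03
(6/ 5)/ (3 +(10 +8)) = 2/ 35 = 0.06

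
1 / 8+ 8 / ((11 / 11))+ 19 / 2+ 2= 157 / 8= 19.62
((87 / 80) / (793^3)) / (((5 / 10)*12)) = 0.00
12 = 12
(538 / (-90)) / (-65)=269 / 2925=0.09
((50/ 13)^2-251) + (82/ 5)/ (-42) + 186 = -897854/ 17745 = -50.60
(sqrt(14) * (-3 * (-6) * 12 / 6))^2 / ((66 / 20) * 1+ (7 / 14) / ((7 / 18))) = 423360 / 107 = 3956.64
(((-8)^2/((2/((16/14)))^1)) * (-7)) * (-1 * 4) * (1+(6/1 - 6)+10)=11264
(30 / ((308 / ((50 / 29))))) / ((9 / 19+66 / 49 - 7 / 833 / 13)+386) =3674125 / 8484799004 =0.00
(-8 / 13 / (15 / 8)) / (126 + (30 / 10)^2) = -64 / 26325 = -0.00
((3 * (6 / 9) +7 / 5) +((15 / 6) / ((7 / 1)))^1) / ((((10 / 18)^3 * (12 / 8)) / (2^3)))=511272 / 4375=116.86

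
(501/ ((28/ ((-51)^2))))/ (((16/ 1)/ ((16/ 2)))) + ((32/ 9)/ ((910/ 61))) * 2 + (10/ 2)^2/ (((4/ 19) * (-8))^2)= 13945022729/ 599040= 23278.95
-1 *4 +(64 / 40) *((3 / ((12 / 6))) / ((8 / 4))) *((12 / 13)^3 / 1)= -33572 / 10985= -3.06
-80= -80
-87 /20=-4.35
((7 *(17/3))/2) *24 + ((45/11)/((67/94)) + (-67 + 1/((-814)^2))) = 18411916535/44393932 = 414.74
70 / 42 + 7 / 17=106 / 51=2.08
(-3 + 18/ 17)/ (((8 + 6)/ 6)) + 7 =6.17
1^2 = 1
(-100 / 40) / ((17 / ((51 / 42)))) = -5 / 28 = -0.18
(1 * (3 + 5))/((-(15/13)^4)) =-228488/50625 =-4.51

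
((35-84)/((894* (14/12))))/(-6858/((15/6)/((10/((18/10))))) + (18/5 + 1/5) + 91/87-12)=3045/988244288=0.00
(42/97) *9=378/97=3.90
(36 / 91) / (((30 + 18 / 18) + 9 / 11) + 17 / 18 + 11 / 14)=3564 / 302237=0.01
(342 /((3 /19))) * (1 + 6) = 15162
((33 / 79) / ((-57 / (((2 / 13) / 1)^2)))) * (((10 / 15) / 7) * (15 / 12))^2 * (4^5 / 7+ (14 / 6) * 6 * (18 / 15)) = -313940 / 783076203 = -0.00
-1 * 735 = -735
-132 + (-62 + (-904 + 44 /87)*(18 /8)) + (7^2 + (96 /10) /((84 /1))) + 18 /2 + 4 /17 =-37417683 /17255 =-2168.51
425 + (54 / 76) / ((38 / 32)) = 153641 / 361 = 425.60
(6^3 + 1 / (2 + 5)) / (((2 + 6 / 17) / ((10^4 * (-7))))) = -6430250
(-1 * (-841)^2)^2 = 500246412961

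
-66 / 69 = -22 / 23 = -0.96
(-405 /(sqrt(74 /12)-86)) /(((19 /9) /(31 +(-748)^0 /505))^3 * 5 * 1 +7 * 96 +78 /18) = 165182557754880 * sqrt(222) /12230856296434881367 +85234199801518080 /12230856296434881367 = 0.01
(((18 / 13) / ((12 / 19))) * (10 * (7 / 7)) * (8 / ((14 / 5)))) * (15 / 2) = 42750 / 91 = 469.78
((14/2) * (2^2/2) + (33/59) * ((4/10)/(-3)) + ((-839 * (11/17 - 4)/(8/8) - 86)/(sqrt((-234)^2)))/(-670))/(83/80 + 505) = 8748169268/318298275711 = 0.03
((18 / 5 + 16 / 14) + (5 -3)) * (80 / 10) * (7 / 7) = 1888 / 35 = 53.94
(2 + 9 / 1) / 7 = 11 / 7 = 1.57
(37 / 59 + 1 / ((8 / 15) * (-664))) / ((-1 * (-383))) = 195659 / 120035264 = 0.00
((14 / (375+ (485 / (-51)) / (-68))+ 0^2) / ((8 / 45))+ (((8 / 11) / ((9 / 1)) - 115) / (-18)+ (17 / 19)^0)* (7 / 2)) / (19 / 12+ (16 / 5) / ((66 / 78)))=17258711075 / 3553807797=4.86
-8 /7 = -1.14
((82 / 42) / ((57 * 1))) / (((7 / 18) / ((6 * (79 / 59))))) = 38868 / 54929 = 0.71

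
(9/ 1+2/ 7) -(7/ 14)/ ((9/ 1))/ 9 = 9.28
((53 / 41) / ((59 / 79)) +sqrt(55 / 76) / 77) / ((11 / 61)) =61*sqrt(1045) / 32186 +255407 / 26609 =9.66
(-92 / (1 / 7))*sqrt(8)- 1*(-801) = 801- 1288*sqrt(2) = -1020.51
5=5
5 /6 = 0.83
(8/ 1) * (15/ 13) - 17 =-101/ 13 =-7.77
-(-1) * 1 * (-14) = -14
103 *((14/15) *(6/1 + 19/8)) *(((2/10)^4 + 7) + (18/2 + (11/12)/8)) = 46711468097/3600000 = 12975.41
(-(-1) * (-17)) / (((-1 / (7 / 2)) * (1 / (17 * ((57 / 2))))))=115311 / 4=28827.75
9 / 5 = 1.80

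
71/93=0.76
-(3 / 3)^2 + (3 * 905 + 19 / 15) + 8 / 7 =285223 / 105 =2716.41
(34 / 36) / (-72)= -0.01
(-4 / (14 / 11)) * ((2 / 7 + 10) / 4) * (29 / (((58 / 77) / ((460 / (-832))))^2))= -158422275 / 1254656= -126.27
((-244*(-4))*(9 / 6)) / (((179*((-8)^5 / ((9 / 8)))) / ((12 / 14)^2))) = -14823 / 71852032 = -0.00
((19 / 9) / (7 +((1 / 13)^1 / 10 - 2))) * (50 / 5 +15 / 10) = 28405 / 5859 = 4.85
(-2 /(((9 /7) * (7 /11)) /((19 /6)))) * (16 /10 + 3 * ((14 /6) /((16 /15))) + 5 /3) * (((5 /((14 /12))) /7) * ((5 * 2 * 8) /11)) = -64030 /189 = -338.78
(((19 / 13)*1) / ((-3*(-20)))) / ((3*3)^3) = 19 / 568620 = 0.00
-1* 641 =-641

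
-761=-761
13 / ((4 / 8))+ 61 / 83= 26.73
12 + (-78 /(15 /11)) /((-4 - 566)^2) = 9746857 /812250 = 12.00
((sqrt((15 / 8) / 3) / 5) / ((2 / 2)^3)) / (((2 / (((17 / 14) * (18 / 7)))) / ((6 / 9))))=51 * sqrt(10) / 980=0.16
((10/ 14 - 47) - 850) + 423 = -3313/ 7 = -473.29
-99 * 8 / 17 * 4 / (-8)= 396 / 17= 23.29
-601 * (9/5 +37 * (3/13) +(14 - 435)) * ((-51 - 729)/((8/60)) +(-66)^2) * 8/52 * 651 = -31205664873684/845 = -36929780915.60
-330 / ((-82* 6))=55 / 82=0.67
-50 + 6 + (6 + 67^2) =4451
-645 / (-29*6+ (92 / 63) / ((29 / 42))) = 56115 / 14954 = 3.75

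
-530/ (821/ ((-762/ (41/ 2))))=807720/ 33661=24.00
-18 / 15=-6 / 5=-1.20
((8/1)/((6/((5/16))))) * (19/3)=95/36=2.64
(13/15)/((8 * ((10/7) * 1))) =91/1200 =0.08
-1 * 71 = -71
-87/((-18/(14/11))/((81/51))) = 1827/187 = 9.77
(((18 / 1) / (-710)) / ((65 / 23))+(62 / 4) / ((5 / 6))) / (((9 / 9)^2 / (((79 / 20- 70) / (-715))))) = 141673287 / 82493125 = 1.72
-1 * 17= -17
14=14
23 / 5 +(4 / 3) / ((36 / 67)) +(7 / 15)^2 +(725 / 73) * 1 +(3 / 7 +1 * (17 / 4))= 30228313 / 1379700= 21.91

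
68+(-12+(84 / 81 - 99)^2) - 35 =7011334 / 729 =9617.74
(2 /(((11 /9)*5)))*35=126 /11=11.45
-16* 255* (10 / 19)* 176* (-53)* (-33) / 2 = -6279609600 / 19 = -330505768.42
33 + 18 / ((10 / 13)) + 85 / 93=26651 / 465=57.31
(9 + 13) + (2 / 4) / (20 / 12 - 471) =61949 / 2816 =22.00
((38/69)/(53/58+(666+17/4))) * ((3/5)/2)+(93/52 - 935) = -434477887667/465572900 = -933.21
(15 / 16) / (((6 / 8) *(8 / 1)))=5 / 32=0.16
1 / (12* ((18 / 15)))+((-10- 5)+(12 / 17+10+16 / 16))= -3947 / 1224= -3.22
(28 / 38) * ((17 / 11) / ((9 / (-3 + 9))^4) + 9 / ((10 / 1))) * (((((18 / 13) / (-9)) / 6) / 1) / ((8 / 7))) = -526211 / 26409240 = -0.02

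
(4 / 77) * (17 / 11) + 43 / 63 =5815 / 7623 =0.76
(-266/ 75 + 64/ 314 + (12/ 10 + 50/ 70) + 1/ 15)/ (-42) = 18709/ 576975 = 0.03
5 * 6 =30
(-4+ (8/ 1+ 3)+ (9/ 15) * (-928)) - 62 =-3059/ 5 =-611.80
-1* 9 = -9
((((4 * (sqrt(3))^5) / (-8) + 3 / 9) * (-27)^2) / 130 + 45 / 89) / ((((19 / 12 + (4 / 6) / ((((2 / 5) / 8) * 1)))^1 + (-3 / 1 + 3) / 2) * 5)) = 164862 / 5177575 - 19683 * sqrt(3) / 58175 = -0.55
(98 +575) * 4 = 2692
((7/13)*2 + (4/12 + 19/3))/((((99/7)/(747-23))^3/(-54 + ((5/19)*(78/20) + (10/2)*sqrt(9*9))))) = -1985217704762432/239663853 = -8283342.19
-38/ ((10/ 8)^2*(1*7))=-608/ 175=-3.47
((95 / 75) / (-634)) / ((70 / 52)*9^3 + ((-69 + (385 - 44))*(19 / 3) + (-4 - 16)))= -247 / 331824505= -0.00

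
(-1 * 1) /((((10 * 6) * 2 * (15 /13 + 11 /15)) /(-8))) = 13 /368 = 0.04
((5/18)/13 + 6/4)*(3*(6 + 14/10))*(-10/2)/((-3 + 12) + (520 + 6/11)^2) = -796906/1278738435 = -0.00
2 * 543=1086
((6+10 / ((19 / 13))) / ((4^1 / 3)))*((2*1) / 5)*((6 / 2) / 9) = 122 / 95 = 1.28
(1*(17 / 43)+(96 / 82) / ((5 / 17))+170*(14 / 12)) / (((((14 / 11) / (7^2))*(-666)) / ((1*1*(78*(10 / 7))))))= -766572092 / 587079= -1305.74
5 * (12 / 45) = 4 / 3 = 1.33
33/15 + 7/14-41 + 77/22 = -174/5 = -34.80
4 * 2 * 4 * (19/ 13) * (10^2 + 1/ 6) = 182704/ 39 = 4684.72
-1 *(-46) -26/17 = 756/17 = 44.47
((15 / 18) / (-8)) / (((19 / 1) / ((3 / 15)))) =-1 / 912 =-0.00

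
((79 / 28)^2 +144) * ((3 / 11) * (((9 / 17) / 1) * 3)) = 65.82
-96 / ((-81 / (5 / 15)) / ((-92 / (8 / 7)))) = -2576 / 81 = -31.80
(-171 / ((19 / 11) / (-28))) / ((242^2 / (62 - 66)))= -0.19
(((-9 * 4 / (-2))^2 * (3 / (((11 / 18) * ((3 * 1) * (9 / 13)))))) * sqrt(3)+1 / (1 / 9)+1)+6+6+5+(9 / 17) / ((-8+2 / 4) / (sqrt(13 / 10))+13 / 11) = -16335 * sqrt(130) / 2239427+60431067 / 2239427+8424 * sqrt(3) / 11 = 1353.34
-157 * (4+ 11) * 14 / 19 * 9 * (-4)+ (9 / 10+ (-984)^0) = 11869561 / 190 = 62471.37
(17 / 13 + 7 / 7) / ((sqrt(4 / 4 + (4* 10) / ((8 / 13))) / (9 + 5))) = 70* sqrt(66) / 143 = 3.98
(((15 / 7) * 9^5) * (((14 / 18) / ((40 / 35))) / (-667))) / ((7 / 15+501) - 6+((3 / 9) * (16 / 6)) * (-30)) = -3444525 / 12507584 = -0.28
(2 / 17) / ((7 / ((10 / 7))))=20 / 833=0.02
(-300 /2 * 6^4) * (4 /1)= -777600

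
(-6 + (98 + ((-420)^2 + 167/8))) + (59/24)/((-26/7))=110143621/624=176512.21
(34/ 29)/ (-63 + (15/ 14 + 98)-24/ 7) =476/ 13253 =0.04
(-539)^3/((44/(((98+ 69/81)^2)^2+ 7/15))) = -1805959124250339636193/5314410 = -339823070529059.60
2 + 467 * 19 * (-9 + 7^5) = 149048656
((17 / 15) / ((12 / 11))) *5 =187 / 36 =5.19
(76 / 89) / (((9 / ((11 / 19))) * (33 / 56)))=224 / 2403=0.09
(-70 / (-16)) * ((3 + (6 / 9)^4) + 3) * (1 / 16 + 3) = 430465 / 5184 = 83.04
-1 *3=-3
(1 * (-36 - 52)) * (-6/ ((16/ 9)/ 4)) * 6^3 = 256608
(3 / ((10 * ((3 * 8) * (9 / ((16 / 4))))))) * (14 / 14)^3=1 / 180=0.01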